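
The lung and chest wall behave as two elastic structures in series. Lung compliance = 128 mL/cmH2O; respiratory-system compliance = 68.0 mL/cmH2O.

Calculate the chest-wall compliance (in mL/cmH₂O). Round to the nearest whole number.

1/Ccw = 1/Crs − 1/CL.
1/Ccw = 1/68.0 − 1/128 = 0.006893.
Ccw = 145.07 mL/cmH2O.

145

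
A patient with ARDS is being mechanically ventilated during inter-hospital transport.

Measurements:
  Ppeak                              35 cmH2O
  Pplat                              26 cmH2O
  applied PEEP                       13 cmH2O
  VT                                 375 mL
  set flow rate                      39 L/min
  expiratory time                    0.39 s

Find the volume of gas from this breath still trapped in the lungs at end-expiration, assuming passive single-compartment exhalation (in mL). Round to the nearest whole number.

Flow: 39 L/min ÷ 60 = 0.65 L/s.
R = (PIP − Pplat)/V̇ = (35 − 26) / 0.65 = 9.0/0.65 = 13.846 cmH2O·s/L.
C = Vt/(Pplat − PEEP) = 375.0 / (26 − 13) = 375.0/13.0 = 28.846 mL/cmH2O.
τ = R × C = 13.846 × 0.02885 L/cmH2O = 0.3995 s.
Fraction remaining = e^(−Te/τ) = e^(−0.39/0.3995) = 0.3767.
Trapped volume = 375.0 × 0.3767 = 141.26 mL.

141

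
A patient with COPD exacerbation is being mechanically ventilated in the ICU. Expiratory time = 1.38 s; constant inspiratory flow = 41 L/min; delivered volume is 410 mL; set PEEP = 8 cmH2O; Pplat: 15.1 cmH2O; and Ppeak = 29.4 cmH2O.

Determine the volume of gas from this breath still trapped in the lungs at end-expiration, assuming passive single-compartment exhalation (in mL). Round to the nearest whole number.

Flow: 41 L/min ÷ 60 = 0.6833 L/s.
R = (PIP − Pplat)/V̇ = (29.4 − 15.1) / 0.6833 = 14.3/0.6833 = 20.928 cmH2O·s/L.
C = Vt/(Pplat − PEEP) = 410.0 / (15.1 − 8) = 410.0/7.1 = 57.746 mL/cmH2O.
τ = R × C = 20.928 × 0.05775 L/cmH2O = 1.209 s.
Fraction remaining = e^(−Te/τ) = e^(−1.38/1.209) = 0.3194.
Trapped volume = 410.0 × 0.3194 = 130.95 mL.

131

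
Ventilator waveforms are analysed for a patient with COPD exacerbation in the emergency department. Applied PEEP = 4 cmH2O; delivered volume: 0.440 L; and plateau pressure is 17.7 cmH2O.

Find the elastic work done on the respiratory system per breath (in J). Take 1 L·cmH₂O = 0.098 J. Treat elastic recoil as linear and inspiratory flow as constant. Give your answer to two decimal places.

Elastic work ≈ ½ × (Pplat − PEEP) × Vt = 0.5 × (17.7 − 4) × 0.440 L = 0.5 × 13.7 × 0.440 = 3.014 L·cmH2O.
× 0.098 J/(L·cmH2O) → 0.2954 J.

0.30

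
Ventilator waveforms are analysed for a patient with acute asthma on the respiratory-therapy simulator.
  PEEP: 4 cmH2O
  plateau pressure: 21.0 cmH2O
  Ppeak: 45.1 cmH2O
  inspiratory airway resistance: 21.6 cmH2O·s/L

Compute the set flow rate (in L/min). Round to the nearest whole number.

flow = (PIP − Pplat) / Raw = (45.1 − 21.0) / 21.6 = 1.116 L/s × 60 = 66.96 L/min.

67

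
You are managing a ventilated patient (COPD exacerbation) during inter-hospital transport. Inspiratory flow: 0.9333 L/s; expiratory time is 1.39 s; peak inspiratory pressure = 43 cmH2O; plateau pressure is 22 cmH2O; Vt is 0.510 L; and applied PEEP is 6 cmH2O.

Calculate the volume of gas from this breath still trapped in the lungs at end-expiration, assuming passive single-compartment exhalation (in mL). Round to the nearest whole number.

R = (PIP − Pplat)/V̇ = (43 − 22) / 0.9333 = 21.0/0.9333 = 22.501 cmH2O·s/L.
C = Vt/(Pplat − PEEP) = 510.0 / (22 − 6) = 510.0/16.0 = 31.875 mL/cmH2O.
τ = R × C = 22.501 × 0.03188 L/cmH2O = 0.7173 s.
Fraction remaining = e^(−Te/τ) = e^(−1.39/0.7173) = 0.144.
Trapped volume = 510.0 × 0.144 = 73.44 mL.

73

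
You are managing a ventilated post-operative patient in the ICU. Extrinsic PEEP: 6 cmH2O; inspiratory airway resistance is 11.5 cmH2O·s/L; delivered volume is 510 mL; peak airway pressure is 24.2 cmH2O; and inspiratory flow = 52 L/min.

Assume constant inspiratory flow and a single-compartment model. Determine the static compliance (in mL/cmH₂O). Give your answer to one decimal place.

61.9

Flow: 52 L/min ÷ 60 = 0.8667 L/s.
Equation of motion (constant flow): PIP = Vt/C + R·V̇ + PEEP.
Vt/C = PIP − R·V̇ − PEEP = 24.2 − 11.5×0.8667 − 6 = 24.2 − 9.967 − 6 = 8.233 cmH2O.
C = Vt / 8.233 = 510 / 8.233 = 61.946 mL/cmH2O.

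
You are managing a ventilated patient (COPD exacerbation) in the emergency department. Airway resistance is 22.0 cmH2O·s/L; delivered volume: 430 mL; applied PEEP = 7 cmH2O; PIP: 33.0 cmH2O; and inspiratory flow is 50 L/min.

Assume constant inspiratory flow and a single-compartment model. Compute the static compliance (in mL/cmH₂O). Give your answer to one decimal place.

Flow: 50 L/min ÷ 60 = 0.8333 L/s.
Equation of motion (constant flow): PIP = Vt/C + R·V̇ + PEEP.
Vt/C = PIP − R·V̇ − PEEP = 33.0 − 22.0×0.8333 − 7 = 33.0 − 18.333 − 7 = 7.667 cmH2O.
C = Vt / 7.667 = 430 / 7.667 = 56.085 mL/cmH2O.

56.1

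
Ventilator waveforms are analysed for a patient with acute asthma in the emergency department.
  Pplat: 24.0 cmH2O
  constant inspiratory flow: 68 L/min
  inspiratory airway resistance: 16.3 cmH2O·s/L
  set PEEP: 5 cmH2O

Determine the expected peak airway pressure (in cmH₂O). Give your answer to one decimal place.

42.5

Flow: 68 L/min ÷ 60 = 1.1333 L/s.
PIP = Pplat + Raw × flow = 24.0 + 16.3 × 1.1333 = 24.0 + 18.473 = 42.473 cmH2O.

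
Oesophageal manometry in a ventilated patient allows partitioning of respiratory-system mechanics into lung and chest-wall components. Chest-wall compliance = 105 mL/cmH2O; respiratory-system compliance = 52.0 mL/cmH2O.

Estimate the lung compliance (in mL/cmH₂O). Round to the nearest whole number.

1/CL = 1/Crs − 1/Ccw.
1/CL = 1/52.0 − 1/105 = 0.009707.
CL = 103.02 mL/cmH2O.

103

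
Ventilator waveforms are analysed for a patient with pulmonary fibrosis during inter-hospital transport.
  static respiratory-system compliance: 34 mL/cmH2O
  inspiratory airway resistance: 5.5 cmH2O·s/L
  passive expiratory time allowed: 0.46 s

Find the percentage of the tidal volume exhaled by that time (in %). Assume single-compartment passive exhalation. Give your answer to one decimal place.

τ = R × C = 5.5 × 34 mL/cmH2O = 5.5 × 0.034 L/cmH2O = 0.187 s.
Passive exhalation: V(t)/V₀ = e^(−t/τ) = e^(−0.46/0.187) = 0.08544.
Fraction exhaled = 1 − 0.08544 = 0.9146 → 91.46%.

91.5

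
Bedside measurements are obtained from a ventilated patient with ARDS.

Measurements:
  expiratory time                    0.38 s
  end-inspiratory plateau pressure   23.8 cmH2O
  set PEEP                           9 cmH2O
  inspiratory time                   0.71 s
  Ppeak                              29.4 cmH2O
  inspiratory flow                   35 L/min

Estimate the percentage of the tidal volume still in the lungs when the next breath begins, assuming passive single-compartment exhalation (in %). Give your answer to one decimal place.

24.3

Flow: 35 L/min ÷ 60 = 0.5833 L/s.
Vt = flow × Ti = 0.5833 L/s × 0.71 s × 1000 mL/L = 414.14 mL.
R = (PIP − Pplat)/V̇ = (29.4 − 23.8) / 0.5833 = 5.6/0.5833 = 9.601 cmH2O·s/L.
C = Vt/(Pplat − PEEP) = 414.14 / (23.8 − 9) = 414.14/14.8 = 27.982 mL/cmH2O.
τ = R × C = 9.601 × 0.02798 L/cmH2O = 0.2686 s.
Fraction remaining at end-expiration = e^(−Te/τ) = e^(−0.38/0.2686) = 0.243 → 24.3%.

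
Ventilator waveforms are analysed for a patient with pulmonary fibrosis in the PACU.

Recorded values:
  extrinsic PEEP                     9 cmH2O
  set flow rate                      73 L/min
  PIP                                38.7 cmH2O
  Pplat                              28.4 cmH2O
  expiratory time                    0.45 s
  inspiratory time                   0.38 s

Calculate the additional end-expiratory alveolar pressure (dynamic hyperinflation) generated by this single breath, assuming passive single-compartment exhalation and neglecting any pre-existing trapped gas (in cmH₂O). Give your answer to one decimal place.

Flow: 73 L/min ÷ 60 = 1.2167 L/s.
Vt = flow × Ti = 1.2167 L/s × 0.38 s × 1000 mL/L = 462.35 mL.
R = (PIP − Pplat)/V̇ = (38.7 − 28.4) / 1.2167 = 10.3/1.2167 = 8.466 cmH2O·s/L.
C = Vt/(Pplat − PEEP) = 462.35 / (28.4 − 9) = 462.35/19.4 = 23.832 mL/cmH2O.
τ = R × C = 8.466 × 0.02383 L/cmH2O = 0.2017 s.
Fraction remaining = e^(−Te/τ) = e^(−0.45/0.2017) = 0.1074; trapped volume = 462.35 × 0.1074 = 49.656 mL.
Additional alveolar pressure from trapping ≈ V_trapped / C = 49.656 / 23.832 = 2.084 cmH2O.

2.1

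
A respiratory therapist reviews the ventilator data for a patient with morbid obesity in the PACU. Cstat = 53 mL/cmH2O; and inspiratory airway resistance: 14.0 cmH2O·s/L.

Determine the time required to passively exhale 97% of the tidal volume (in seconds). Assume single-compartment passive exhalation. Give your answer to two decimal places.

τ = R × C = 14.0 × 53 mL/cmH2O = 14.0 × 0.053 L/cmH2O = 0.742 s.
Exhaled fraction f = 1 − e^(−t/τ) → t = −τ·ln(1 − f) = −0.742·ln(0.03) = 2.602 s.

2.60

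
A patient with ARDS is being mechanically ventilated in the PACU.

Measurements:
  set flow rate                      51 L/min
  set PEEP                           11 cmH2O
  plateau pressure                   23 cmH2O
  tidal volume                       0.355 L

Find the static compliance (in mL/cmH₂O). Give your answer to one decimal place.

29.6

Cstat = Vt / (Pplat − PEEP) = 355 / (23 − 11) = 355 / 12.0 = 29.583 mL/cmH2O.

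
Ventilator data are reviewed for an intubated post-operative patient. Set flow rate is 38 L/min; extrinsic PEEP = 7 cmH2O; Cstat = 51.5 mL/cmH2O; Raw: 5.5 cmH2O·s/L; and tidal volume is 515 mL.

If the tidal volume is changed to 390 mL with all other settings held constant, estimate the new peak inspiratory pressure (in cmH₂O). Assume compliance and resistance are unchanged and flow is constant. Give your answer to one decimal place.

18.1

Flow: 38 L/min ÷ 60 = 0.6333 L/s.
PIP = Vt/C + R·V̇ + PEEP (constant-flow equation of motion).
Only the elastic term changes: ΔPIP = ΔVt / C = (390 − 515) / 51.5 = -2.427 cmH2O.
Original PIP = 515/51.5 + 5.5×0.6333 + 7 = 20.483 cmH2O; new PIP = 20.483 + (-2.427) = 18.056 cmH2O.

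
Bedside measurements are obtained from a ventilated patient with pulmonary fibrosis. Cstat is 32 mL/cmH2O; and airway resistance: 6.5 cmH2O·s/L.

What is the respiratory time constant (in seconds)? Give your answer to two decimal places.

τ = R × C = 6.5 × 32 mL/cmH2O = 6.5 × 0.032 L/cmH2O = 0.208 s.

0.21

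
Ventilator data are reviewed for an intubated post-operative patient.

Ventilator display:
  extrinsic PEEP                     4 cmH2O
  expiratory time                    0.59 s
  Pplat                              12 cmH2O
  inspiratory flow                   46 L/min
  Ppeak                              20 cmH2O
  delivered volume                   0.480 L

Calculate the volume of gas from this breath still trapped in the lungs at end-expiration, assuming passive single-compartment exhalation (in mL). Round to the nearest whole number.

187

Flow: 46 L/min ÷ 60 = 0.7667 L/s.
R = (PIP − Pplat)/V̇ = (20 − 12) / 0.7667 = 8.0/0.7667 = 10.434 cmH2O·s/L.
C = Vt/(Pplat − PEEP) = 480.0 / (12 − 4) = 480.0/8.0 = 60.0 mL/cmH2O.
τ = R × C = 10.434 × 0.06 L/cmH2O = 0.626 s.
Fraction remaining = e^(−Te/τ) = e^(−0.59/0.626) = 0.3897.
Trapped volume = 480.0 × 0.3897 = 187.06 mL.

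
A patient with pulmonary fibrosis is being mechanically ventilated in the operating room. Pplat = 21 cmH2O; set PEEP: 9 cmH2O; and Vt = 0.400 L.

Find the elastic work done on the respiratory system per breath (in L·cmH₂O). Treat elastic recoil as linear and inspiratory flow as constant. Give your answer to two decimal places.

Elastic work ≈ ½ × (Pplat − PEEP) × Vt = 0.5 × (21 − 9) × 0.400 L = 0.5 × 12.0 × 0.400 = 2.4 L·cmH2O.

2.40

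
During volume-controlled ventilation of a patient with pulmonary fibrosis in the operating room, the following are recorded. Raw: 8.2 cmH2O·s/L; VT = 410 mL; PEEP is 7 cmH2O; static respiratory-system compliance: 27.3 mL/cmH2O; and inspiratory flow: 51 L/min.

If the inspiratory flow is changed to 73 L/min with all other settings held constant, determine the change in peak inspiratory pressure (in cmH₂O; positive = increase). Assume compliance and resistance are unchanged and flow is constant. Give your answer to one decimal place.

3.0

Flow: 51 L/min ÷ 60 = 0.85 L/s.
New flow: 73 L/min ÷ 60 = 1.2167 L/s.
PIP = Vt/C + R·V̇ + PEEP (constant-flow equation of motion).
Only the resistive term changes: ΔPIP = R × ΔV̇ = 8.2 × (1.2167 − 0.85) = 8.2 × 0.3667 = 3.007 cmH2O.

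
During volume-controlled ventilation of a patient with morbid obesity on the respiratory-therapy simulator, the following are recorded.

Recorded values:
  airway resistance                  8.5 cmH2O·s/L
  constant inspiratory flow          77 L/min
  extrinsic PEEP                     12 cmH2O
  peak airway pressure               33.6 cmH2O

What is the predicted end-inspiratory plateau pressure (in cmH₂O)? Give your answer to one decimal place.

22.7

Flow: 77 L/min ÷ 60 = 1.2833 L/s.
Pplat = PIP − Raw × flow = 33.6 − 8.5 × 1.2833 = 33.6 − 10.908 = 22.692 cmH2O.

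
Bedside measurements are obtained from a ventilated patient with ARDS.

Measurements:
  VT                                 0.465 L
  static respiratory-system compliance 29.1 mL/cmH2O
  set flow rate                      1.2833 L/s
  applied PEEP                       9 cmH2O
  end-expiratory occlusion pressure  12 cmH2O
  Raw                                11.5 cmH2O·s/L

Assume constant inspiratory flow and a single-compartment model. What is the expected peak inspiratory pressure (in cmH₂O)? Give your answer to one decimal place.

Total PEEP = 12 cmH2O (set 9 + intrinsic 3); this is the baseline alveolar pressure.
Equation of motion (constant flow): PIP = Vt/C + R·V̇ + PEEP.
PIP = 465/29.1 + 11.5×1.2833 + 12 = 15.979 + 14.758 + 12 = 42.737 cmH2O.

42.7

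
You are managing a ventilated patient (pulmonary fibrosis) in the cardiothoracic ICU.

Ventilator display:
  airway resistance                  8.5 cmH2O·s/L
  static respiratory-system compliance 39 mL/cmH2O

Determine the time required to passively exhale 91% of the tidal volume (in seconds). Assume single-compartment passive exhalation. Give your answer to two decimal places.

τ = R × C = 8.5 × 39 mL/cmH2O = 8.5 × 0.039 L/cmH2O = 0.3315 s.
Exhaled fraction f = 1 − e^(−t/τ) → t = −τ·ln(1 − f) = −0.3315·ln(0.09) = 0.7982 s.

0.80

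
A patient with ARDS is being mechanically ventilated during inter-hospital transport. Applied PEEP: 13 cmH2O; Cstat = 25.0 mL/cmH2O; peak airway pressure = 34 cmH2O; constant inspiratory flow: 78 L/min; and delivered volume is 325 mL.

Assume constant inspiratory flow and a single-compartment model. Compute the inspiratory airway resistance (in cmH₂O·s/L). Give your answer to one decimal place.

Flow: 78 L/min ÷ 60 = 1.3 L/s.
Equation of motion (constant flow): PIP = Vt/C + R·V̇ + PEEP.
R·V̇ = PIP − Vt/C − PEEP = 34 − 325/25.0 − 13 = 34 − 13.0 − 13 = 8.0 cmH2O.
R = 8.0 / 1.3 = 6.154 cmH2O·s/L.

6.2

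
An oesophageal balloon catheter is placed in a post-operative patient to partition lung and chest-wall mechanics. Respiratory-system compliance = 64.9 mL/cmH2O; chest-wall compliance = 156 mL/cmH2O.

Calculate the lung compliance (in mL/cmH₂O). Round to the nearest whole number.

111

1/CL = 1/Crs − 1/Ccw.
1/CL = 1/64.9 − 1/156 = 0.008998.
CL = 111.14 mL/cmH2O.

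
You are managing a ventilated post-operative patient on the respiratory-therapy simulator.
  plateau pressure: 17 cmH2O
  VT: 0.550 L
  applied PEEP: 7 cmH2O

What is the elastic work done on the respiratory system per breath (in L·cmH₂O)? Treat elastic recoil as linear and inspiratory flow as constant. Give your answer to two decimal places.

Elastic work ≈ ½ × (Pplat − PEEP) × Vt = 0.5 × (17 − 7) × 0.550 L = 0.5 × 10.0 × 0.550 = 2.75 L·cmH2O.

2.75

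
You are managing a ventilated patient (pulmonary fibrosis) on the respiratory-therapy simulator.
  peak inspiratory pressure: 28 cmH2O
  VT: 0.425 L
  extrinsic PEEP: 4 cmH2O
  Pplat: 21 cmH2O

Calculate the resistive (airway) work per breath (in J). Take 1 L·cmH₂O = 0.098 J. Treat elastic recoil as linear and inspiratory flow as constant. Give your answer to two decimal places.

0.29

With constant inspiratory flow the resistive pressure is constant at PIP − Pplat = 28 − 21 = 7.0 cmH2O, so resistive work = 7.0 × 0.425 = 2.975 L·cmH2O.
× 0.098 J/(L·cmH2O) → 0.2916 J.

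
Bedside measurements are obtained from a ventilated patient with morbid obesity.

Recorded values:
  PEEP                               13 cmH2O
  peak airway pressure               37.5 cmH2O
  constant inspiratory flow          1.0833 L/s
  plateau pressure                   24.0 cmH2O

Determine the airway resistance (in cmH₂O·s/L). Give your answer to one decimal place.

12.5

Raw = (PIP − Pplat) / flow = (37.5 − 24.0) / 1.0833 = 13.5 / 1.0833 = 12.462 cmH2O·s/L.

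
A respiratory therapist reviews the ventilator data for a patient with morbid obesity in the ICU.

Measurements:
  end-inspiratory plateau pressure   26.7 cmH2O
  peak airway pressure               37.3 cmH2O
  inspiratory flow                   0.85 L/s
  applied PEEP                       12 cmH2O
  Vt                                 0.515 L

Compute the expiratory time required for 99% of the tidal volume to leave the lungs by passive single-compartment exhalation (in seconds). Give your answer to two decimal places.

R = (PIP − Pplat)/V̇ = (37.3 − 26.7) / 0.85 = 10.6/0.85 = 12.471 cmH2O·s/L.
C = Vt/(Pplat − PEEP) = 515.0 / (26.7 − 12) = 515.0/14.7 = 35.034 mL/cmH2O.
τ = R × C = 12.471 × 0.03503 L/cmH2O = 0.4369 s.
t = −τ·ln(1 − 0.99) = −0.4369·ln(0.01) = 2.012 s.

2.01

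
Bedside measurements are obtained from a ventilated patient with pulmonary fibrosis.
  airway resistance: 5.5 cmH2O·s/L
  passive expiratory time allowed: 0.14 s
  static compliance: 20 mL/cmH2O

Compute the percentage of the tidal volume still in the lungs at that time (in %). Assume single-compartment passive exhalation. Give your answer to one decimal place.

28.0

τ = R × C = 5.5 × 20 mL/cmH2O = 5.5 × 0.020 L/cmH2O = 0.11 s.
Passive exhalation: V(t)/V₀ = e^(−t/τ) = e^(−0.14/0.11) = 0.2801.
Fraction remaining = 0.2801 → 28.01%.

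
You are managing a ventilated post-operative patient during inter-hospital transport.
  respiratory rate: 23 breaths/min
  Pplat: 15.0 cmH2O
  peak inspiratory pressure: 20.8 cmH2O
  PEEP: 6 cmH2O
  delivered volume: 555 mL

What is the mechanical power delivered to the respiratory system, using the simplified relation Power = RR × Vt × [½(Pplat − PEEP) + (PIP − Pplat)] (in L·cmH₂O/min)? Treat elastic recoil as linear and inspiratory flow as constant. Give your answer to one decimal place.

Per-breath work = Vt × [½(Pplat−PEEP) + (PIP−Pplat)] = 0.555 × [0.5×9.0 + 5.8] = 0.555 × 10.3 = 5.717 L·cmH2O.
Power = 23 × 5.717 = 131.49 L·cmH2O/min.

131.5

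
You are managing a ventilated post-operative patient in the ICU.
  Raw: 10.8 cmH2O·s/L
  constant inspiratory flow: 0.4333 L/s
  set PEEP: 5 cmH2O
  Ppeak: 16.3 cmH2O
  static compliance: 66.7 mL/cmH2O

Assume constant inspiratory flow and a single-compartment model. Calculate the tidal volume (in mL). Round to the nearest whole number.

Equation of motion (constant flow): PIP = Vt/C + R·V̇ + PEEP.
Vt/C = PIP − R·V̇ − PEEP = 16.3 − 4.68 − 5 = 6.62 cmH2O.
Vt = C × 6.62 = 66.7 × 6.62 = 441.55 mL.

442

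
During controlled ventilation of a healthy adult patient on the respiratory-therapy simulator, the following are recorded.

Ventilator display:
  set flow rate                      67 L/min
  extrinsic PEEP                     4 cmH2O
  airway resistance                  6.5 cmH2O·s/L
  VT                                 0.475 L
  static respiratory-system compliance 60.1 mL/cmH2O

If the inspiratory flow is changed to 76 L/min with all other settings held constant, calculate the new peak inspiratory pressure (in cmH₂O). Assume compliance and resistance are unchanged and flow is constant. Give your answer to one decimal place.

Flow: 67 L/min ÷ 60 = 1.1167 L/s.
New flow: 76 L/min ÷ 60 = 1.2667 L/s.
PIP = Vt/C + R·V̇ + PEEP (constant-flow equation of motion).
Only the resistive term changes: ΔPIP = R × ΔV̇ = 6.5 × (1.2667 − 1.1167) = 6.5 × 0.15 = 0.975 cmH2O.
Original PIP = 475/60.1 + 6.5×1.1167 + 4 = 19.162 cmH2O; new PIP = 19.162 + (0.975) = 20.137 cmH2O.

20.1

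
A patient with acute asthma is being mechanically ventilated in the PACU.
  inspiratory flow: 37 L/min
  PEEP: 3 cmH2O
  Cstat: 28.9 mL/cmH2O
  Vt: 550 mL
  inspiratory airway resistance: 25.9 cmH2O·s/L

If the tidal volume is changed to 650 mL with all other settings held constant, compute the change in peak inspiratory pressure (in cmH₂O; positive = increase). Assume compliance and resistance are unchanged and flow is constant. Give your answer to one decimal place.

3.5

PIP = Vt/C + R·V̇ + PEEP (constant-flow equation of motion).
Only the elastic term changes: ΔPIP = ΔVt / C = (650 − 550) / 28.9 = 3.46 cmH2O.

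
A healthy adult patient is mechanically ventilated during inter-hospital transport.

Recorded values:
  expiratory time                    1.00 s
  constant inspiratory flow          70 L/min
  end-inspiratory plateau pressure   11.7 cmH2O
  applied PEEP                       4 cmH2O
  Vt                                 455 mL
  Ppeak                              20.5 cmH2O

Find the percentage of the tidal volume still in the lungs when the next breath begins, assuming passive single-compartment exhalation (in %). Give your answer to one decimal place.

10.6

Flow: 70 L/min ÷ 60 = 1.1667 L/s.
R = (PIP − Pplat)/V̇ = (20.5 − 11.7) / 1.1667 = 8.8/1.1667 = 7.543 cmH2O·s/L.
C = Vt/(Pplat − PEEP) = 455.0 / (11.7 − 4) = 455.0/7.7 = 59.091 mL/cmH2O.
τ = R × C = 7.543 × 0.05909 L/cmH2O = 0.4457 s.
Fraction remaining at end-expiration = e^(−Te/τ) = e^(−1.00/0.4457) = 0.1061 → 10.61%.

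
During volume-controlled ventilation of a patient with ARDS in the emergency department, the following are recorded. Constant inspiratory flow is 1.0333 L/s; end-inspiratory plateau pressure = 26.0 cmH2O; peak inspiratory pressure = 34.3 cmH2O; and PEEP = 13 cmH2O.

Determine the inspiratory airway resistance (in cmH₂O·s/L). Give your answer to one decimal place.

Raw = (PIP − Pplat) / flow = (34.3 − 26.0) / 1.0333 = 8.3 / 1.0333 = 8.033 cmH2O·s/L.

8.0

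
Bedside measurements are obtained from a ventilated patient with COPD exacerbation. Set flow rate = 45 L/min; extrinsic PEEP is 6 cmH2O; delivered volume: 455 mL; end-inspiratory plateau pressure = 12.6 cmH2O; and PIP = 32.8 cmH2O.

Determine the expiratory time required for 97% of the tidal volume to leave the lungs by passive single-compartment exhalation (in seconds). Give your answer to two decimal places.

Flow: 45 L/min ÷ 60 = 0.75 L/s.
R = (PIP − Pplat)/V̇ = (32.8 − 12.6) / 0.75 = 20.2/0.75 = 26.933 cmH2O·s/L.
C = Vt/(Pplat − PEEP) = 455.0 / (12.6 − 6) = 455.0/6.6 = 68.939 mL/cmH2O.
τ = R × C = 26.933 × 0.06894 L/cmH2O = 1.857 s.
t = −τ·ln(1 − 0.97) = −1.857·ln(0.03) = 6.512 s.

6.51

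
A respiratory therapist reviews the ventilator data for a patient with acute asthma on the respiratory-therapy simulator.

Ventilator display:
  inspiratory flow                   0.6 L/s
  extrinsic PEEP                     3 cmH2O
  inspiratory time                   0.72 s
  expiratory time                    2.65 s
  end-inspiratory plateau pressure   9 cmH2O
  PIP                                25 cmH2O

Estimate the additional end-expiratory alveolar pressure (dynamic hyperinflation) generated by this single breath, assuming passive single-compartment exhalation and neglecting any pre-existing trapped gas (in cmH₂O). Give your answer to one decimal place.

Vt = flow × Ti = 0.6 L/s × 0.72 s × 1000 mL/L = 432.0 mL.
R = (PIP − Pplat)/V̇ = (25 − 9) / 0.6 = 16.0/0.6 = 26.667 cmH2O·s/L.
C = Vt/(Pplat − PEEP) = 432.0 / (9 − 3) = 432.0/6.0 = 72.0 mL/cmH2O.
τ = R × C = 26.667 × 0.072 L/cmH2O = 1.92 s.
Fraction remaining = e^(−Te/τ) = e^(−2.65/1.92) = 0.2515; trapped volume = 432.0 × 0.2515 = 108.65 mL.
Additional alveolar pressure from trapping ≈ V_trapped / C = 108.65 / 72.0 = 1.509 cmH2O.

1.5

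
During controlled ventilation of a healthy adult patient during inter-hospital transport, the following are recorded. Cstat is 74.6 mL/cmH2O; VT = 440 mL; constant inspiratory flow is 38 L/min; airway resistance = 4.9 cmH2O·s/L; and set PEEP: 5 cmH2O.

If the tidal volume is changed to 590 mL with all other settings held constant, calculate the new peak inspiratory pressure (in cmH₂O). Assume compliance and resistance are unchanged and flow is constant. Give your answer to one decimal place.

Flow: 38 L/min ÷ 60 = 0.6333 L/s.
PIP = Vt/C + R·V̇ + PEEP (constant-flow equation of motion).
Only the elastic term changes: ΔPIP = ΔVt / C = (590 − 440) / 74.6 = 2.011 cmH2O.
Original PIP = 440/74.6 + 4.9×0.6333 + 5 = 14.001 cmH2O; new PIP = 14.001 + (2.011) = 16.012 cmH2O.

16.0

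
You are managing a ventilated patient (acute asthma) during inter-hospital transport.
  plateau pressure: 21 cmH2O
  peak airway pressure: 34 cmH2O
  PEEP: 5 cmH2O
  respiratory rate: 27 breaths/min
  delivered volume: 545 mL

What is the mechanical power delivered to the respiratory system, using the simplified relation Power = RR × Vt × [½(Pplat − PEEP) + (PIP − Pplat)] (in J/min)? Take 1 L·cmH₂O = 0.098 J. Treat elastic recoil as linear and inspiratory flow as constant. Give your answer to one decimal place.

Per-breath work = Vt × [½(Pplat−PEEP) + (PIP−Pplat)] = 0.545 × [0.5×16.0 + 13.0] = 0.545 × 21.0 = 11.445 L·cmH2O.
Power = 27 × 11.445 = 309.02 L·cmH2O/min.
× 0.098 J/(L·cmH2O) → 30.284 J/min.

30.3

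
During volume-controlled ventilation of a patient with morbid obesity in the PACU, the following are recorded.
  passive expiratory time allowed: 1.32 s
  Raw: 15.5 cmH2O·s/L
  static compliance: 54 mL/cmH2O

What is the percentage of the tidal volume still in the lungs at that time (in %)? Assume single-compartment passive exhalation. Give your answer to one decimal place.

20.7

τ = R × C = 15.5 × 54 mL/cmH2O = 15.5 × 0.054 L/cmH2O = 0.837 s.
Passive exhalation: V(t)/V₀ = e^(−t/τ) = e^(−1.32/0.837) = 0.2066.
Fraction remaining = 0.2066 → 20.66%.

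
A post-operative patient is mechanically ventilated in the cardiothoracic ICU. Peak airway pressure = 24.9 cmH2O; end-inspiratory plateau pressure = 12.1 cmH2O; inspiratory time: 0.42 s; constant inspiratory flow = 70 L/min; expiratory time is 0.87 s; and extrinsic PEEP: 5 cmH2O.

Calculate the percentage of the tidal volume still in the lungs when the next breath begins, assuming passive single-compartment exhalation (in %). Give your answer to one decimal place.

31.7

Flow: 70 L/min ÷ 60 = 1.1667 L/s.
Vt = flow × Ti = 1.1667 L/s × 0.42 s × 1000 mL/L = 490.01 mL.
R = (PIP − Pplat)/V̇ = (24.9 − 12.1) / 1.1667 = 12.8/1.1667 = 10.971 cmH2O·s/L.
C = Vt/(Pplat − PEEP) = 490.01 / (12.1 − 5) = 490.01/7.1 = 69.015 mL/cmH2O.
τ = R × C = 10.971 × 0.06902 L/cmH2O = 0.7572 s.
Fraction remaining at end-expiration = e^(−Te/τ) = e^(−0.87/0.7572) = 0.317 → 31.7%.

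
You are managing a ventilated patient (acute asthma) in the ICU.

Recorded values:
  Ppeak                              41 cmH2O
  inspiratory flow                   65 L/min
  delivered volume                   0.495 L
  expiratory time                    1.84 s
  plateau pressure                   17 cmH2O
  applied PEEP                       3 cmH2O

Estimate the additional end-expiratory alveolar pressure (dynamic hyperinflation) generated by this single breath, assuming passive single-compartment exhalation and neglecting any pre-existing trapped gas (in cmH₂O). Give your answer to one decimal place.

Flow: 65 L/min ÷ 60 = 1.0833 L/s.
R = (PIP − Pplat)/V̇ = (41 − 17) / 1.0833 = 24.0/1.0833 = 22.155 cmH2O·s/L.
C = Vt/(Pplat − PEEP) = 495.0 / (17 − 3) = 495.0/14.0 = 35.357 mL/cmH2O.
τ = R × C = 22.155 × 0.03536 L/cmH2O = 0.7834 s.
Fraction remaining = e^(−Te/τ) = e^(−1.84/0.7834) = 0.09549; trapped volume = 495.0 × 0.09549 = 47.268 mL.
Additional alveolar pressure from trapping ≈ V_trapped / C = 47.268 / 35.357 = 1.337 cmH2O.

1.3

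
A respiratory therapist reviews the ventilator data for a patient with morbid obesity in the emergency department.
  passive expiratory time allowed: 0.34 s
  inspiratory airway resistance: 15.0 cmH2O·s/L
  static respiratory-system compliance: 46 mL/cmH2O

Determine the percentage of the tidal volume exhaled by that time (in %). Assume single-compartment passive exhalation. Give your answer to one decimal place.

38.9

τ = R × C = 15.0 × 46 mL/cmH2O = 15.0 × 0.046 L/cmH2O = 0.69 s.
Passive exhalation: V(t)/V₀ = e^(−t/τ) = e^(−0.34/0.69) = 0.6109.
Fraction exhaled = 1 − 0.6109 = 0.3891 → 38.91%.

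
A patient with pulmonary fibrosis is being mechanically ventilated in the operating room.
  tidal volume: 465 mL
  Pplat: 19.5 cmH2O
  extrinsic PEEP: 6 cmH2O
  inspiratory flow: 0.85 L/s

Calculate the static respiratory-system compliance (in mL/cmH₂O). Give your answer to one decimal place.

34.4

Cstat = Vt / (Pplat − PEEP) = 465 / (19.5 − 6) = 465 / 13.5 = 34.444 mL/cmH2O.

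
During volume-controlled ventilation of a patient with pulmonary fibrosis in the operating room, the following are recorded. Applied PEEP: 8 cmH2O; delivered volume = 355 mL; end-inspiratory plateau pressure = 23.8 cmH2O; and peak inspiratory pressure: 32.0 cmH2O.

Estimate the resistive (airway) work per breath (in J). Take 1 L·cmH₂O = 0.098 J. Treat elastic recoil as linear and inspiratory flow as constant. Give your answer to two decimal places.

0.29

With constant inspiratory flow the resistive pressure is constant at PIP − Pplat = 32.0 − 23.8 = 8.2 cmH2O, so resistive work = 8.2 × 0.355 = 2.911 L·cmH2O.
× 0.098 J/(L·cmH2O) → 0.2853 J.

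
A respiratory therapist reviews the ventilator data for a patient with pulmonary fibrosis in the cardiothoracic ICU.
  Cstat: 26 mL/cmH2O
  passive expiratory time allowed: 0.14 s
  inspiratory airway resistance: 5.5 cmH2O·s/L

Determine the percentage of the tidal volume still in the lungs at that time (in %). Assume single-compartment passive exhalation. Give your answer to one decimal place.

37.6

τ = R × C = 5.5 × 26 mL/cmH2O = 5.5 × 0.026 L/cmH2O = 0.143 s.
Passive exhalation: V(t)/V₀ = e^(−t/τ) = e^(−0.14/0.143) = 0.3757.
Fraction remaining = 0.3757 → 37.57%.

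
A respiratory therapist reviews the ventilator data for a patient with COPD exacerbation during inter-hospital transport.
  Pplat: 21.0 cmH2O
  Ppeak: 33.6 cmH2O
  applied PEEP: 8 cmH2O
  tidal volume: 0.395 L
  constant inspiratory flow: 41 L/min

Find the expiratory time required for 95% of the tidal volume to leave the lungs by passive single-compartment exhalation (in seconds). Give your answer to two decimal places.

Flow: 41 L/min ÷ 60 = 0.6833 L/s.
R = (PIP − Pplat)/V̇ = (33.6 − 21.0) / 0.6833 = 12.6/0.6833 = 18.44 cmH2O·s/L.
C = Vt/(Pplat − PEEP) = 395.0 / (21.0 − 8) = 395.0/13.0 = 30.385 mL/cmH2O.
τ = R × C = 18.44 × 0.03039 L/cmH2O = 0.5604 s.
t = −τ·ln(1 − 0.95) = −0.5604·ln(0.05) = 1.679 s.

1.68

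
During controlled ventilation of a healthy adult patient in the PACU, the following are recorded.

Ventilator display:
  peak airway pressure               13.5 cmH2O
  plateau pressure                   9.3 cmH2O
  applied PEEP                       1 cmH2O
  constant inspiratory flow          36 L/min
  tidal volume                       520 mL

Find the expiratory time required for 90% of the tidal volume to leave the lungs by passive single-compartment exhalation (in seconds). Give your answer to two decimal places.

1.01

Flow: 36 L/min ÷ 60 = 0.6 L/s.
R = (PIP − Pplat)/V̇ = (13.5 − 9.3) / 0.6 = 4.2/0.6 = 7.0 cmH2O·s/L.
C = Vt/(Pplat − PEEP) = 520.0 / (9.3 − 1) = 520.0/8.3 = 62.651 mL/cmH2O.
τ = R × C = 7.0 × 0.06265 L/cmH2O = 0.4386 s.
t = −τ·ln(1 − 0.90) = −0.4386·ln(0.1) = 1.01 s.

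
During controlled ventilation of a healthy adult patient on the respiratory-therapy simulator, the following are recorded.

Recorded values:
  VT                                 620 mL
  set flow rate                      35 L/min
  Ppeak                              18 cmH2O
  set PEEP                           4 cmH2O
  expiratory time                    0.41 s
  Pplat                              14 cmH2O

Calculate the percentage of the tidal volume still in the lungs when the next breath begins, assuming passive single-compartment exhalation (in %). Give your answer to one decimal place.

38.1

Flow: 35 L/min ÷ 60 = 0.5833 L/s.
R = (PIP − Pplat)/V̇ = (18 − 14) / 0.5833 = 4.0/0.5833 = 6.858 cmH2O·s/L.
C = Vt/(Pplat − PEEP) = 620.0 / (14 − 4) = 620.0/10.0 = 62.0 mL/cmH2O.
τ = R × C = 6.858 × 0.062 L/cmH2O = 0.4252 s.
Fraction remaining at end-expiration = e^(−Te/τ) = e^(−0.41/0.4252) = 0.3813 → 38.13%.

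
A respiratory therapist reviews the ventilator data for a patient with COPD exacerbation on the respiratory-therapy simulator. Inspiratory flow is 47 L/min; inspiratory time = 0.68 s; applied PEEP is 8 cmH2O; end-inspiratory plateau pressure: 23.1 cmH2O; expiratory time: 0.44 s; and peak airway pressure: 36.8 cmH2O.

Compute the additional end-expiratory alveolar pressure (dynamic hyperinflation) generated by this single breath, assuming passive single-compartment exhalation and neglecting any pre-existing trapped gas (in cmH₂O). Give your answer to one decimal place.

7.4

Flow: 47 L/min ÷ 60 = 0.7833 L/s.
Vt = flow × Ti = 0.7833 L/s × 0.68 s × 1000 mL/L = 532.64 mL.
R = (PIP − Pplat)/V̇ = (36.8 − 23.1) / 0.7833 = 13.7/0.7833 = 17.49 cmH2O·s/L.
C = Vt/(Pplat − PEEP) = 532.64 / (23.1 − 8) = 532.64/15.1 = 35.274 mL/cmH2O.
τ = R × C = 17.49 × 0.03527 L/cmH2O = 0.6169 s.
Fraction remaining = e^(−Te/τ) = e^(−0.44/0.6169) = 0.4901; trapped volume = 532.64 × 0.4901 = 261.05 mL.
Additional alveolar pressure from trapping ≈ V_trapped / C = 261.05 / 35.274 = 7.401 cmH2O.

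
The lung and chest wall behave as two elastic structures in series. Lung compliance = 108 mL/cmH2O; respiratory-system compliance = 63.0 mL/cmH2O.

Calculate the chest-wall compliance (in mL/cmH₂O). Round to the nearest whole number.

151

1/Ccw = 1/Crs − 1/CL.
1/Ccw = 1/63.0 − 1/108 = 0.006614.
Ccw = 151.19 mL/cmH2O.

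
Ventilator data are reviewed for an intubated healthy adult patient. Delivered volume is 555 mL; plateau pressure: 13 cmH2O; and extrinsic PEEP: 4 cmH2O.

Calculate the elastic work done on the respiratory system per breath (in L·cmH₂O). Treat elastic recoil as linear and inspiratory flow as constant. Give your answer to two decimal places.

2.50

Elastic work ≈ ½ × (Pplat − PEEP) × Vt = 0.5 × (13 − 4) × 0.555 L = 0.5 × 9.0 × 0.555 = 2.498 L·cmH2O.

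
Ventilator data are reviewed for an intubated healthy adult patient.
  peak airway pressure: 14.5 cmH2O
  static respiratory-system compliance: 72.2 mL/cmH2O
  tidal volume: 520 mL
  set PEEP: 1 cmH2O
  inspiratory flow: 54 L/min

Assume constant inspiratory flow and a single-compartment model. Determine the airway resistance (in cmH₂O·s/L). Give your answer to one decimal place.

7.0

Flow: 54 L/min ÷ 60 = 0.9 L/s.
Equation of motion (constant flow): PIP = Vt/C + R·V̇ + PEEP.
R·V̇ = PIP − Vt/C − PEEP = 14.5 − 520/72.2 − 1 = 14.5 − 7.202 − 1 = 6.298 cmH2O.
R = 6.298 / 0.9 = 6.998 cmH2O·s/L.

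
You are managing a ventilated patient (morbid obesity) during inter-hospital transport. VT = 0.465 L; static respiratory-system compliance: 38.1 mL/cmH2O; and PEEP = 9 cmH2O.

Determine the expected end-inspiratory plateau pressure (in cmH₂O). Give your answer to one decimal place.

21.2

Pplat = PEEP + Vt / Cstat = 9 + 465 / 38.1 = 9 + 12.205 = 21.205 cmH2O.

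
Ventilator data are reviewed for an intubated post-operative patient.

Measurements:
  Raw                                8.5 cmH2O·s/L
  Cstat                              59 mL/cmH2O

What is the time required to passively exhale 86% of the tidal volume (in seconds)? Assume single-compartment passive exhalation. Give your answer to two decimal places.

τ = R × C = 8.5 × 59 mL/cmH2O = 8.5 × 0.059 L/cmH2O = 0.5015 s.
Exhaled fraction f = 1 − e^(−t/τ) → t = −τ·ln(1 − f) = −0.5015·ln(0.14) = 0.986 s.

0.99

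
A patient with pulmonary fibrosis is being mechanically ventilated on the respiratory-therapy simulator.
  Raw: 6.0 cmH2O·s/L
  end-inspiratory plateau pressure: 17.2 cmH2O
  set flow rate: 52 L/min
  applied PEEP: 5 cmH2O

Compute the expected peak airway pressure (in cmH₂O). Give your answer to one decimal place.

Flow: 52 L/min ÷ 60 = 0.8667 L/s.
PIP = Pplat + Raw × flow = 17.2 + 6.0 × 0.8667 = 17.2 + 5.2 = 22.4 cmH2O.

22.4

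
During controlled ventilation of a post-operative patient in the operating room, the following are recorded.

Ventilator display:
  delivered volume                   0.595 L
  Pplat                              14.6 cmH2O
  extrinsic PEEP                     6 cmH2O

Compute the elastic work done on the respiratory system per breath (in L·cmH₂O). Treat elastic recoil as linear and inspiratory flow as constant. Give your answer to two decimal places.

2.56

Elastic work ≈ ½ × (Pplat − PEEP) × Vt = 0.5 × (14.6 − 6) × 0.595 L = 0.5 × 8.6 × 0.595 = 2.559 L·cmH2O.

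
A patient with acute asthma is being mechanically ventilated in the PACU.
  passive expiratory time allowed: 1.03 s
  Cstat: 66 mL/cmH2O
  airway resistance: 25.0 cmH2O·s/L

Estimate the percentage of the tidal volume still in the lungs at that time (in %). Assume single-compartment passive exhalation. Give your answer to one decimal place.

τ = R × C = 25.0 × 66 mL/cmH2O = 25.0 × 0.066 L/cmH2O = 1.65 s.
Passive exhalation: V(t)/V₀ = e^(−t/τ) = e^(−1.03/1.65) = 0.5357.
Fraction remaining = 0.5357 → 53.57%.

53.6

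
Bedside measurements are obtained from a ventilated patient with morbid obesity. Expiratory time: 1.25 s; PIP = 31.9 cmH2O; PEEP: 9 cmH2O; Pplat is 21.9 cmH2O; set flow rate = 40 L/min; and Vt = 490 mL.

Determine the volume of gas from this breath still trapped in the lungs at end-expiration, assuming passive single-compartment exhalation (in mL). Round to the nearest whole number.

55

Flow: 40 L/min ÷ 60 = 0.6667 L/s.
R = (PIP − Pplat)/V̇ = (31.9 − 21.9) / 0.6667 = 10.0/0.6667 = 14.999 cmH2O·s/L.
C = Vt/(Pplat − PEEP) = 490.0 / (21.9 − 9) = 490.0/12.9 = 37.984 mL/cmH2O.
τ = R × C = 14.999 × 0.03798 L/cmH2O = 0.5697 s.
Fraction remaining = e^(−Te/τ) = e^(−1.25/0.5697) = 0.1115.
Trapped volume = 490.0 × 0.1115 = 54.635 mL.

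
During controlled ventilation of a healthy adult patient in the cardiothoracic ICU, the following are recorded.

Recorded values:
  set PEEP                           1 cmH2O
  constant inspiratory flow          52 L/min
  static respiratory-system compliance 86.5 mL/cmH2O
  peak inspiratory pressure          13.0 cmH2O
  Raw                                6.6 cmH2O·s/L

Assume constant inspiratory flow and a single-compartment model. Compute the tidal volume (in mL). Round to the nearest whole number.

543

Flow: 52 L/min ÷ 60 = 0.8667 L/s.
Equation of motion (constant flow): PIP = Vt/C + R·V̇ + PEEP.
Vt/C = PIP − R·V̇ − PEEP = 13.0 − 5.72 − 1 = 6.28 cmH2O.
Vt = C × 6.28 = 86.5 × 6.28 = 543.22 mL.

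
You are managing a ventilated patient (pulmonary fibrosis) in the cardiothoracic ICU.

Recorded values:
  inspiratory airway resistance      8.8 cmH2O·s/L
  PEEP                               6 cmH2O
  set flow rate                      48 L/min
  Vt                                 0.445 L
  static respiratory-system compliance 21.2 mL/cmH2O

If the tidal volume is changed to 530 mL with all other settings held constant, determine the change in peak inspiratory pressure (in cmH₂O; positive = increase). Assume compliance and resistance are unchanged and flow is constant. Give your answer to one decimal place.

PIP = Vt/C + R·V̇ + PEEP (constant-flow equation of motion).
Only the elastic term changes: ΔPIP = ΔVt / C = (530 − 445) / 21.2 = 4.009 cmH2O.

4.0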